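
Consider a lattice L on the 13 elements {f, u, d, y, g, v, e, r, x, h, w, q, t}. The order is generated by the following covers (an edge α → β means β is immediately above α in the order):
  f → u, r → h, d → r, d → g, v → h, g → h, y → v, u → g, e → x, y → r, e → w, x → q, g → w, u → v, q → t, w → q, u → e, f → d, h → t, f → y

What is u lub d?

Common upper bounds of {u, d}: g, h, q, t, w.
The least among these is g.

g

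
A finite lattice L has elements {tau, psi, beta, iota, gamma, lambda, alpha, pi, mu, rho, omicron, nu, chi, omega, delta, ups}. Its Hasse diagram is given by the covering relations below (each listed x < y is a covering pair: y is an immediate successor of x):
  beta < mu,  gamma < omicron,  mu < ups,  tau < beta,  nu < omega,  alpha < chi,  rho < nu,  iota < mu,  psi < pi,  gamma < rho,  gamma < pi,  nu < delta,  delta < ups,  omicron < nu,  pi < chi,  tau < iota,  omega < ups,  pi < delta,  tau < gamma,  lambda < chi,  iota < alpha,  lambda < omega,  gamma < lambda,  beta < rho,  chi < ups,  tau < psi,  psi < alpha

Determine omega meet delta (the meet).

Common lower bounds of {omega, delta}: beta, gamma, nu, omicron, rho, tau.
The greatest among these is nu.

nu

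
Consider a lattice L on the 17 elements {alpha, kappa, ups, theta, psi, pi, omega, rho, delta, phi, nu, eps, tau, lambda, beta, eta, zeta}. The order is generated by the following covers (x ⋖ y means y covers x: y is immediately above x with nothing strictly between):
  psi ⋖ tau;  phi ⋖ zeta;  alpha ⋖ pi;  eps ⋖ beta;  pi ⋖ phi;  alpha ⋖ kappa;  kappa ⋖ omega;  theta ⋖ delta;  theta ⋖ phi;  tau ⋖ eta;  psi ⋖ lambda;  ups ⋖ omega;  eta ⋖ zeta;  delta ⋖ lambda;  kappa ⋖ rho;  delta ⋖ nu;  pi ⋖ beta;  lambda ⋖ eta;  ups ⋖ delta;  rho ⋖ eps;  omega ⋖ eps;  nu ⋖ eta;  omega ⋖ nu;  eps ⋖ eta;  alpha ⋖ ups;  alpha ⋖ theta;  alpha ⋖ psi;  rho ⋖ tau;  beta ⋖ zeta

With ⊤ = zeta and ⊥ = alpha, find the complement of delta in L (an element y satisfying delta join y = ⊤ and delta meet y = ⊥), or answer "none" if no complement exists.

pi

Need y with delta ∨ y = zeta and delta ∧ y = alpha.
Checking each element gives: pi.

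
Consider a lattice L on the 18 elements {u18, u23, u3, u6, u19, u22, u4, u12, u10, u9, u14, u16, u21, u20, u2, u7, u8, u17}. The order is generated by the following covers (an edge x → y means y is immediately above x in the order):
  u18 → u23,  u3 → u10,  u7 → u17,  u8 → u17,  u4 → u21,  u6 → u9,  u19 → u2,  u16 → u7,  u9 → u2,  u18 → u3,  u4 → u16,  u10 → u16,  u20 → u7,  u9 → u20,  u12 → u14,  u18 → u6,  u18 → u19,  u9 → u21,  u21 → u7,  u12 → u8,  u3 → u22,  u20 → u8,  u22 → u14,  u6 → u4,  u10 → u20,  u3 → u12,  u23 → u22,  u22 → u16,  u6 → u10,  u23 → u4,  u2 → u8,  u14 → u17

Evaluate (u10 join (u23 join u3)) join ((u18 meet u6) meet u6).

u23 ∨ u3 = u22
u10 ∨ u22 = u16
u18 ∧ u6 = u18
u18 ∧ u6 = u18
u16 ∨ u18 = u16

u16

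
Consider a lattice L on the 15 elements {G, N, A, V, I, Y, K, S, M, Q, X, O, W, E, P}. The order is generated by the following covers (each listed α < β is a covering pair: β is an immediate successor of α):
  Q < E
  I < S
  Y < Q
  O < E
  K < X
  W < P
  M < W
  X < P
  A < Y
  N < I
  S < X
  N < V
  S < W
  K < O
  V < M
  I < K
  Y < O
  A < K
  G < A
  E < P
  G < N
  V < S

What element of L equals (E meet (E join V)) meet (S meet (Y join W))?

I

E ∨ V = P
E ∧ P = E
Y ∨ W = P
S ∧ P = S
E ∧ S = I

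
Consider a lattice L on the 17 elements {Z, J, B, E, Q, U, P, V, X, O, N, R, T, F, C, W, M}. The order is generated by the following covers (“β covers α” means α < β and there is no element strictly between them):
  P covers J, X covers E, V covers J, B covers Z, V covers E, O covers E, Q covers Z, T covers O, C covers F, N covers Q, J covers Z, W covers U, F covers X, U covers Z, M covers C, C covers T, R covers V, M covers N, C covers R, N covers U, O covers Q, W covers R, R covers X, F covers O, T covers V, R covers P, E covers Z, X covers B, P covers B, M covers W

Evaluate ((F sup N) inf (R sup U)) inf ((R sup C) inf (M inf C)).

F ∨ N = M
R ∨ U = W
M ∧ W = W
R ∨ C = C
M ∧ C = C
C ∧ C = C
W ∧ C = R

R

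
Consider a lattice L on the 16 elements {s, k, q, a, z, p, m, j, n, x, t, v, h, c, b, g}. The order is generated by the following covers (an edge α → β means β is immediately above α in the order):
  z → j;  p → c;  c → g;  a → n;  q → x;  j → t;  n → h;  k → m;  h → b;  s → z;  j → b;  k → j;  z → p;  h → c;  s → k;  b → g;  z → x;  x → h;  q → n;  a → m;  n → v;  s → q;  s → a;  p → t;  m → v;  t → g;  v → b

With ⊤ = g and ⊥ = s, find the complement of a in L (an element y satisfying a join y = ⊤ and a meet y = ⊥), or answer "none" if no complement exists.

t

Need y with a ∨ y = g and a ∧ y = s.
Checking each element gives: t.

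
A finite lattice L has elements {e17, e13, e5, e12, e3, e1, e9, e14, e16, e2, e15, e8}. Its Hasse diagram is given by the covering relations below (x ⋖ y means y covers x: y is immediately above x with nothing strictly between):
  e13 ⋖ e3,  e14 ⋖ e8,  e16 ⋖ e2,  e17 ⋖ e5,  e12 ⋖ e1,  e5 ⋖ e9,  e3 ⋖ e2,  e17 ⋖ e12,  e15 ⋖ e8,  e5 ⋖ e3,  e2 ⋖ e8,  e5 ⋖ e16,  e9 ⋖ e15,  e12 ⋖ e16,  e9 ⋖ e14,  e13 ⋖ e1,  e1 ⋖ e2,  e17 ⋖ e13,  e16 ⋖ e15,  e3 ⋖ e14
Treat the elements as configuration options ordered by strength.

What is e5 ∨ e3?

e3

Common upper bounds of {e5, e3}: e14, e2, e3, e8.
The least among these is e3.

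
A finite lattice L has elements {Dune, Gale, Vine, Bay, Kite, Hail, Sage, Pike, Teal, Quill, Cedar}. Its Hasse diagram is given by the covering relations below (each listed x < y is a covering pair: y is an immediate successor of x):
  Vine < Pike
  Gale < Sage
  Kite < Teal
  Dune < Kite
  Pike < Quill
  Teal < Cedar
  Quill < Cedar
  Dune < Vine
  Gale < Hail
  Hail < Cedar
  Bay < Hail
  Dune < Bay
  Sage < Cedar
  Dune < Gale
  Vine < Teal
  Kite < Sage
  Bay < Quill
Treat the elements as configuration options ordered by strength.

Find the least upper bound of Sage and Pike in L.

Cedar

Common upper bounds of {Sage, Pike}: Cedar.
The least among these is Cedar.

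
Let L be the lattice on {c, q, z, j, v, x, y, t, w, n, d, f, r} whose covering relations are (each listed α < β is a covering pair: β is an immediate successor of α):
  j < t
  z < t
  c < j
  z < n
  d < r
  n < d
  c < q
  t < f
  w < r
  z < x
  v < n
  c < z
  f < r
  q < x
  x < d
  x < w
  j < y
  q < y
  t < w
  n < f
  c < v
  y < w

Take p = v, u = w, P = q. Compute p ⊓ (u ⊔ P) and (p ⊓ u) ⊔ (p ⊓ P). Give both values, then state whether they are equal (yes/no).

c; c; yes

u ⊔ P = w, so p ⊓ (u ⊔ P) = v ⊓ w = c.
p ⊓ u = c and p ⊓ P = c, so (p ⊓ u) ⊔ (p ⊓ P) = c ⊔ c = c.
Equal: yes.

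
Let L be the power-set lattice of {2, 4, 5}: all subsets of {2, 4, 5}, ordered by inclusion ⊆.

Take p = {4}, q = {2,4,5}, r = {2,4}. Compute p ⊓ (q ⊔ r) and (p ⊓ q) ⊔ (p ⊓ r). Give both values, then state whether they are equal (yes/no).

q ⊔ r = {2,4,5}, so p ⊓ (q ⊔ r) = {4} ⊓ {2,4,5} = {4}.
p ⊓ q = {4} and p ⊓ r = {4}, so (p ⊓ q) ⊔ (p ⊓ r) = {4} ⊔ {4} = {4}.
Equal: yes.

{4}; {4}; yes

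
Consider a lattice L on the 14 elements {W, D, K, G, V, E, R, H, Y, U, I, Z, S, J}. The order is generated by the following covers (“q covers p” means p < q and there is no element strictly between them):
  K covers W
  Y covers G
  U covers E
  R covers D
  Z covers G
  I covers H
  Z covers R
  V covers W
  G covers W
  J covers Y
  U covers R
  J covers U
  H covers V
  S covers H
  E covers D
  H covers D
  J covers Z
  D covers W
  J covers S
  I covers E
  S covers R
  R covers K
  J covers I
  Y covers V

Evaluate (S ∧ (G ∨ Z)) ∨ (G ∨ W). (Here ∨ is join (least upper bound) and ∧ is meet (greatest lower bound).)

Z

G ∨ Z = Z
S ∧ Z = R
G ∨ W = G
R ∨ G = Z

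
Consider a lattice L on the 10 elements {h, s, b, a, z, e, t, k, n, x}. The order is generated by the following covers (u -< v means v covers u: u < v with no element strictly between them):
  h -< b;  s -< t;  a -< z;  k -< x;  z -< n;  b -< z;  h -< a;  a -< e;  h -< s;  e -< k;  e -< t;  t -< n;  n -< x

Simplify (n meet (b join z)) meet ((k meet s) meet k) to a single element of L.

b ∨ z = z
n ∧ z = z
k ∧ s = h
h ∧ k = h
z ∧ h = h

h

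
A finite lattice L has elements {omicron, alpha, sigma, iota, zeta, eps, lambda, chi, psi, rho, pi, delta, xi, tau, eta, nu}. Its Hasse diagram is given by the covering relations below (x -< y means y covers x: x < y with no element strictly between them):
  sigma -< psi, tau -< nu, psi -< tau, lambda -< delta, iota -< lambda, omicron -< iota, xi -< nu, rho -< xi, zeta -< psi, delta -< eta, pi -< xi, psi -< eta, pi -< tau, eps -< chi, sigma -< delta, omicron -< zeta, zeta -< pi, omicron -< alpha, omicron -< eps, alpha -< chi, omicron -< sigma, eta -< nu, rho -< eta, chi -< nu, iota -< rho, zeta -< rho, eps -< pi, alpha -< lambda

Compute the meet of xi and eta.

rho

Common lower bounds of {xi, eta}: iota, omicron, rho, zeta.
The greatest among these is rho.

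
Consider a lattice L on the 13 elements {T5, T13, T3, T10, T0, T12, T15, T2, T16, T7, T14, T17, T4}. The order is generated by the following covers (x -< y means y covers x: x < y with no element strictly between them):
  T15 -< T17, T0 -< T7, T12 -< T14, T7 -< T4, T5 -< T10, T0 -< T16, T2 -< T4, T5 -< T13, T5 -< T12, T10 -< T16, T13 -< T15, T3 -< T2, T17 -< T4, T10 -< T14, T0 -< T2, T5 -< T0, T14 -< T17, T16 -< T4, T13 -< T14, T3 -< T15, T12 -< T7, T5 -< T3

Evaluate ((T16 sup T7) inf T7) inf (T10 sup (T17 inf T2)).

T12

T16 ∨ T7 = T4
T4 ∧ T7 = T7
T17 ∧ T2 = T3
T10 ∨ T3 = T17
T7 ∧ T17 = T12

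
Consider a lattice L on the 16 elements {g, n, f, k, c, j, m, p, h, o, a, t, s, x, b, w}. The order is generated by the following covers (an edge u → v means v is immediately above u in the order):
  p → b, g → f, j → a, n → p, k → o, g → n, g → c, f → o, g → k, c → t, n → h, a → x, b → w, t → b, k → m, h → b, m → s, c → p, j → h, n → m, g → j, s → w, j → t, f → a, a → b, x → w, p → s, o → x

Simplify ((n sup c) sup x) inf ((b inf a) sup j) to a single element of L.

n ∨ c = p
p ∨ x = w
b ∧ a = a
a ∨ j = a
w ∧ a = a

a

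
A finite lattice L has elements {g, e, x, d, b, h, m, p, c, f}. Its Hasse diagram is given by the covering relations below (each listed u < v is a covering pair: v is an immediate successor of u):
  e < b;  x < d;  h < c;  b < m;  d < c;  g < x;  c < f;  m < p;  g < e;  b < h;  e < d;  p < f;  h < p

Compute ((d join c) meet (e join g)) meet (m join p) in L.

d ∨ c = c
e ∨ g = e
c ∧ e = e
m ∨ p = p
e ∧ p = e

e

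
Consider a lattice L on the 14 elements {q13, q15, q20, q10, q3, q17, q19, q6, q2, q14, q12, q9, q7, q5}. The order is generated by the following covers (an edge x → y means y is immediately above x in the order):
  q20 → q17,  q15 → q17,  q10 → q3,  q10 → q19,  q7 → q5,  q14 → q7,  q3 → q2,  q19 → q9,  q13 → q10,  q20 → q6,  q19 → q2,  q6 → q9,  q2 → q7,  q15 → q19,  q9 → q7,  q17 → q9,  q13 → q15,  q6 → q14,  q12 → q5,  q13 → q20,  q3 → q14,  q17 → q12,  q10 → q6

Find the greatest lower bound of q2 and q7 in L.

q2

Common lower bounds of {q2, q7}: q10, q13, q15, q19, q2, q3.
The greatest among these is q2.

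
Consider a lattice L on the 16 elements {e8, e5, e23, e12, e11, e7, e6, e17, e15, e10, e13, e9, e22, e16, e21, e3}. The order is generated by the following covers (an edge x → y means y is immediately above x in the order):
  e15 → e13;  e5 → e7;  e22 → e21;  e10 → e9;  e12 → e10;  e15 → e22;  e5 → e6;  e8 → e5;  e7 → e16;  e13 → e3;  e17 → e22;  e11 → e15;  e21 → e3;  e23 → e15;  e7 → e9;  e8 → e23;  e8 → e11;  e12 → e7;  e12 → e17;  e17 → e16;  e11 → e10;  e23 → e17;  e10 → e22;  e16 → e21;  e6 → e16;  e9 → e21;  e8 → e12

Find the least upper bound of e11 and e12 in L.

Common upper bounds of {e11, e12}: e10, e21, e22, e3, e9.
The least among these is e10.

e10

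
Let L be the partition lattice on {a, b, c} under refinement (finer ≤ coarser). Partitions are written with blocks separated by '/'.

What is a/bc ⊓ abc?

a/bc

The meet (common refinement) of a/bc and abc intersects blocks pairwise, giving a/bc.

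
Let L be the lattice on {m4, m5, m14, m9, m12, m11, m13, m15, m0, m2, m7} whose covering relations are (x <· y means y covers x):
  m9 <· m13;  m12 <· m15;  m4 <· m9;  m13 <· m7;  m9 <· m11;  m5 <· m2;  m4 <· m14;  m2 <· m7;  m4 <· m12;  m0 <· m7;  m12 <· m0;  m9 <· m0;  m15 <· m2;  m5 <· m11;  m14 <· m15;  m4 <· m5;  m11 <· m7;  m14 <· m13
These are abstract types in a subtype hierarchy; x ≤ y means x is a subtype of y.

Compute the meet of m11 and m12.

Common lower bounds of {m11, m12}: m4.
The greatest among these is m4.

m4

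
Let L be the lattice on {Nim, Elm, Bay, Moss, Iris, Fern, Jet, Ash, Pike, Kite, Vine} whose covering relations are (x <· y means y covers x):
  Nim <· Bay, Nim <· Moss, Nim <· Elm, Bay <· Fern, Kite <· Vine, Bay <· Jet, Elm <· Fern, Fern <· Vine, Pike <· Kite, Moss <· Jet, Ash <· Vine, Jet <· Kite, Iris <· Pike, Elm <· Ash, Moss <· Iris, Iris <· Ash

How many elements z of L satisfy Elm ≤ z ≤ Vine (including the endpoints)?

The interval [Elm, Vine] = {Ash, Elm, Fern, Vine}, which has 4 elements.

4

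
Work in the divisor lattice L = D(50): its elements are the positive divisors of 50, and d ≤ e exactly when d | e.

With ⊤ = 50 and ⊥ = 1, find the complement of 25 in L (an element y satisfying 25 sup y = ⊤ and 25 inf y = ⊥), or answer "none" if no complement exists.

2

Need y with 25 ∨ y = 50 and 25 ∧ y = 1.
Checking each element gives: 2.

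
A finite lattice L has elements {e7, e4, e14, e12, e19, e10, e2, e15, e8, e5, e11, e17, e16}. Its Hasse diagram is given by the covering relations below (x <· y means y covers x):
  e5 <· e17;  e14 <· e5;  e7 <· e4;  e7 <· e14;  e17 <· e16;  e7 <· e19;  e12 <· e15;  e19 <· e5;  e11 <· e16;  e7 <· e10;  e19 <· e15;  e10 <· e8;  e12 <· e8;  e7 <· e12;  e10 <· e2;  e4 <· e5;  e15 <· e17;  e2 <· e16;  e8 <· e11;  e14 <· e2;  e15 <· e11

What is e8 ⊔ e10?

e8

Common upper bounds of {e8, e10}: e11, e16, e8.
The least among these is e8.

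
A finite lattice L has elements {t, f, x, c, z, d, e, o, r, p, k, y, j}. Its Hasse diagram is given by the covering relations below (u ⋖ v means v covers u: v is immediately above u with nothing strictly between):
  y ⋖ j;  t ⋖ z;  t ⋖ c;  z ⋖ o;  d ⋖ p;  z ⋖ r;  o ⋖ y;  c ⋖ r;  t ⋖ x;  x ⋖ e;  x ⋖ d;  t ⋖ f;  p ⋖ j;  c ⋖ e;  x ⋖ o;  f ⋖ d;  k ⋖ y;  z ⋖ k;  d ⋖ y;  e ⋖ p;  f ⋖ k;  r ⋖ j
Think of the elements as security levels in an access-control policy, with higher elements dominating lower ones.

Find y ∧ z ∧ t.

Common lower bounds of {y, z, t}: t.
The greatest among these is t.

t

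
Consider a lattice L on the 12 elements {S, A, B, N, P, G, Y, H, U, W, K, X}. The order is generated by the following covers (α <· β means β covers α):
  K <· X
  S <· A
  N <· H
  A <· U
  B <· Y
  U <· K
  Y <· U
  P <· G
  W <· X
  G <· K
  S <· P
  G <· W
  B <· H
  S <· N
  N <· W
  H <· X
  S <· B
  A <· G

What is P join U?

K

Common upper bounds of {P, U}: K, X.
The least among these is K.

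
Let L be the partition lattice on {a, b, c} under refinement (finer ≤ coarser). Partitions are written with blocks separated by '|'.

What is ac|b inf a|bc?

The meet (common refinement) of ac|b and a|bc intersects blocks pairwise, giving a|b|c.

a|b|c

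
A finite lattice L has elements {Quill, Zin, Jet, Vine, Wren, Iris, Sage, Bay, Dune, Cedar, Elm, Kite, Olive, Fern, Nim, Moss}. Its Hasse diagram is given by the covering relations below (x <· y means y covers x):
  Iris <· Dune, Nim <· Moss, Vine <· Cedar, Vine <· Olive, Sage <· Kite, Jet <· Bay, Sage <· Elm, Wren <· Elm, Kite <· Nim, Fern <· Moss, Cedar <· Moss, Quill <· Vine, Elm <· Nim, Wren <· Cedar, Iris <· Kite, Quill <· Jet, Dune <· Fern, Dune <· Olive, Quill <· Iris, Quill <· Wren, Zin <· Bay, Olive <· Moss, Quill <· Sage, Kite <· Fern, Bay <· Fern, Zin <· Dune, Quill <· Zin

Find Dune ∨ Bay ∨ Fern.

Common upper bounds of {Dune, Bay, Fern}: Fern, Moss.
The least among these is Fern.

Fern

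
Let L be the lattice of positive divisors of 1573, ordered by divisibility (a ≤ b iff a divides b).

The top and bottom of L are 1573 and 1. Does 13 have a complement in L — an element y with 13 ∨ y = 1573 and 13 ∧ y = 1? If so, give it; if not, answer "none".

Need y with 13 ∨ y = 1573 and 13 ∧ y = 1.
Checking each element gives: 121.

121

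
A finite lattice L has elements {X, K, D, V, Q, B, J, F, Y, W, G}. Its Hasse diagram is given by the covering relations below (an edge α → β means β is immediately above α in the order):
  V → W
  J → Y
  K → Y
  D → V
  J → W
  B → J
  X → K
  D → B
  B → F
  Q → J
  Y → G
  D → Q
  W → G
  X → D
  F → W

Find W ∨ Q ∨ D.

W

Common upper bounds of {W, Q, D}: G, W.
The least among these is W.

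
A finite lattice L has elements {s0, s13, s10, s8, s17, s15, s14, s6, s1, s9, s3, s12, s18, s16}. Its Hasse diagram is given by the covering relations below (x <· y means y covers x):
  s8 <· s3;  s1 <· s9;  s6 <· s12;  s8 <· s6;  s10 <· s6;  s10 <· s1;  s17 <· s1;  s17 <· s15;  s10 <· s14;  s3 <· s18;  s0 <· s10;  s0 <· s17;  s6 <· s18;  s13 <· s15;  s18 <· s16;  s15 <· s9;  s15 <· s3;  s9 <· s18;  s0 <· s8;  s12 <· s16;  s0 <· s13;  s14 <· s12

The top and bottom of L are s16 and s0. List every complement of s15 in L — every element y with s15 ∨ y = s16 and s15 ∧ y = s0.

s12, s14

Need y with s15 ∨ y = s16 and s15 ∧ y = s0.
Checking each element gives: s12, s14.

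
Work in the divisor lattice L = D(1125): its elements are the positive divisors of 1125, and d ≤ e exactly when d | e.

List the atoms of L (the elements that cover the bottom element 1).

3, 5

The atoms are exactly the elements that cover 1: 3, 5.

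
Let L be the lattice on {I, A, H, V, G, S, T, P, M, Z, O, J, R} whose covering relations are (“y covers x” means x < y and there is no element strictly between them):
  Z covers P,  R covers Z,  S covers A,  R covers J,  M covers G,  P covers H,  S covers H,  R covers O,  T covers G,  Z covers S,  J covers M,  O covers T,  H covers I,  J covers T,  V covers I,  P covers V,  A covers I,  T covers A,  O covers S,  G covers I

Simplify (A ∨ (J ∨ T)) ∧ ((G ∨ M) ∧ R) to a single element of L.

J ∨ T = J
A ∨ J = J
G ∨ M = M
M ∧ R = M
J ∧ M = M

M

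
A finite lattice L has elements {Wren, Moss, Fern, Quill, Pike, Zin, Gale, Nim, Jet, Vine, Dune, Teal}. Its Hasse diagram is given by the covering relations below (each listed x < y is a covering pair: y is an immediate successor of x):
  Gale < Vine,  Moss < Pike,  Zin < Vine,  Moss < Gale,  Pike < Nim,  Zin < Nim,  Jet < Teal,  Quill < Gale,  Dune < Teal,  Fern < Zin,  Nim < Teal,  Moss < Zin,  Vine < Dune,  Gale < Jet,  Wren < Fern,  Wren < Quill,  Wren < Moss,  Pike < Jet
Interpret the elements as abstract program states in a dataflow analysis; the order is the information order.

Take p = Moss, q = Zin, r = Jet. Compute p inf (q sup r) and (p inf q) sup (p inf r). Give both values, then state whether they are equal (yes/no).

q sup r = Teal, so p inf (q sup r) = Moss inf Teal = Moss.
p inf q = Moss and p inf r = Moss, so (p inf q) sup (p inf r) = Moss sup Moss = Moss.
Equal: yes.

Moss; Moss; yes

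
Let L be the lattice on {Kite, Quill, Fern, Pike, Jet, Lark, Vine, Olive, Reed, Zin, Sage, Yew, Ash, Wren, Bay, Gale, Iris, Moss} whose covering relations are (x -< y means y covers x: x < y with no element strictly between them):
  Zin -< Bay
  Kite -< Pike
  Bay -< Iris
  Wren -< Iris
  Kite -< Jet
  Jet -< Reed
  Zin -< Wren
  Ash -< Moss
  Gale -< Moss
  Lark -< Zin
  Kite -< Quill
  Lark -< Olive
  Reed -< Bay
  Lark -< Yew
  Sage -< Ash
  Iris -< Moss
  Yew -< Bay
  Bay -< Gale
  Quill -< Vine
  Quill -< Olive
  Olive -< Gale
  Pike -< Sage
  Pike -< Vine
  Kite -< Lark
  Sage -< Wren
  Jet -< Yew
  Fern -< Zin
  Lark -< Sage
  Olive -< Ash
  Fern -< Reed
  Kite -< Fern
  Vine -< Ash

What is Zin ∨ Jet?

Common upper bounds of {Zin, Jet}: Bay, Gale, Iris, Moss.
The least among these is Bay.

Bay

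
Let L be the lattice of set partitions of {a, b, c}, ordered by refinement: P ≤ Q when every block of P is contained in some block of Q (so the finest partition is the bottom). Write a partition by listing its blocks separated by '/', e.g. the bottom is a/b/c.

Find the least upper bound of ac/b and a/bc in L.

abc

The join of ac/b and a/bc merges any blocks that overlap across the partitions, giving abc.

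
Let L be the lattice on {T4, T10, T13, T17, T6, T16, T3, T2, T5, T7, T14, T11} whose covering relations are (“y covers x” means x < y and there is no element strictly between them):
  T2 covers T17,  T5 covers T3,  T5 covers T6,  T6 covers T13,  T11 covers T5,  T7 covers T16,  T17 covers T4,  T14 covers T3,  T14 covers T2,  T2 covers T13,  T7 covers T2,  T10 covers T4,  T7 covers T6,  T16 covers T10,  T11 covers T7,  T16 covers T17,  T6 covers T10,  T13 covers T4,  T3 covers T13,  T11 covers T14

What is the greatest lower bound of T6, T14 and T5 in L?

Common lower bounds of {T6, T14, T5}: T13, T4.
The greatest among these is T13.

T13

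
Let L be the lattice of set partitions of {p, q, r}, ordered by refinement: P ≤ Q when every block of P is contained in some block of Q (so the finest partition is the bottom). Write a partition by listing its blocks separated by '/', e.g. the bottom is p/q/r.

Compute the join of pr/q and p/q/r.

The join of pr/q and p/q/r merges any blocks that overlap across the partitions, giving pr/q.

pr/q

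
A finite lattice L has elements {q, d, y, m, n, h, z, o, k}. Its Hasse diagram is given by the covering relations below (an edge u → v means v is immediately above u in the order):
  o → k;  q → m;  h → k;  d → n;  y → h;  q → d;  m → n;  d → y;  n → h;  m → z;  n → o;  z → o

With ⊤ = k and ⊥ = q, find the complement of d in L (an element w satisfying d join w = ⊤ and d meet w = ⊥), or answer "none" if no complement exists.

none

For every candidate w, either d ∨ w ≠ k or d ∧ w ≠ q; no complement exists.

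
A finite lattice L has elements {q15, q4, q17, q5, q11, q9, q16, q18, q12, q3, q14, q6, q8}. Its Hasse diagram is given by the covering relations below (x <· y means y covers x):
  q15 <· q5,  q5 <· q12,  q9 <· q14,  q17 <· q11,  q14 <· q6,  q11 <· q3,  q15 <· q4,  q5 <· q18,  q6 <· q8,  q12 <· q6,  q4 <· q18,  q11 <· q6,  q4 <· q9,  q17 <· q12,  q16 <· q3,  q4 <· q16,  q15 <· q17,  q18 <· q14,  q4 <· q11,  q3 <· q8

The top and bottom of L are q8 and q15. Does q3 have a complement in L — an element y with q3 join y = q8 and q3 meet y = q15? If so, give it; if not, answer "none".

Need y with q3 ∨ y = q8 and q3 ∧ y = q15.
Checking each element gives: q5.

q5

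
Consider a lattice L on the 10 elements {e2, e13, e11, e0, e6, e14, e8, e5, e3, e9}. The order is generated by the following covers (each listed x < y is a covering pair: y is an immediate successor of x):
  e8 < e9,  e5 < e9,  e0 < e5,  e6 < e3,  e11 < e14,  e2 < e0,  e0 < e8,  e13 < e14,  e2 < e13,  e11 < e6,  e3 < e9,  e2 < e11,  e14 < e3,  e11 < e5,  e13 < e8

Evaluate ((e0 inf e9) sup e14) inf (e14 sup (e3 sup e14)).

e3

e0 ∧ e9 = e0
e0 ∨ e14 = e9
e3 ∨ e14 = e3
e14 ∨ e3 = e3
e9 ∧ e3 = e3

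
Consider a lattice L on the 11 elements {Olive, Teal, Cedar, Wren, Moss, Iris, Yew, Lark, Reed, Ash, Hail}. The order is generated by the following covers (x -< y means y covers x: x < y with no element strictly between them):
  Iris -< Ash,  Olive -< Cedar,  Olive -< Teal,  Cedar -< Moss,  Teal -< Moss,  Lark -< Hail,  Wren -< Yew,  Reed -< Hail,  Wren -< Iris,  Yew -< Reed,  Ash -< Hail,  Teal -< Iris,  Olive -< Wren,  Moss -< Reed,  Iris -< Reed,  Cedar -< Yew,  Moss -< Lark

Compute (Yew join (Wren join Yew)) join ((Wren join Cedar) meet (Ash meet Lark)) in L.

Yew

Wren ∨ Yew = Yew
Yew ∨ Yew = Yew
Wren ∨ Cedar = Yew
Ash ∧ Lark = Teal
Yew ∧ Teal = Olive
Yew ∨ Olive = Yew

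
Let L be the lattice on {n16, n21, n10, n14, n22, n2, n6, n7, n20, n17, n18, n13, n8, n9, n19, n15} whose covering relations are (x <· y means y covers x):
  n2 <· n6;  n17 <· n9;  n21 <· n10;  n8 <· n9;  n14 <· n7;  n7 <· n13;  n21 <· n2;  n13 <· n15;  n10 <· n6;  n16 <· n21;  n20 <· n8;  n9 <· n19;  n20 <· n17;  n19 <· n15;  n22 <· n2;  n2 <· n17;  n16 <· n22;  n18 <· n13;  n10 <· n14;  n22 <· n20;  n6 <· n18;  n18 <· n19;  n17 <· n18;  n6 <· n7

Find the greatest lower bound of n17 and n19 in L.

n17

Common lower bounds of {n17, n19}: n16, n17, n2, n20, n21, n22.
The greatest among these is n17.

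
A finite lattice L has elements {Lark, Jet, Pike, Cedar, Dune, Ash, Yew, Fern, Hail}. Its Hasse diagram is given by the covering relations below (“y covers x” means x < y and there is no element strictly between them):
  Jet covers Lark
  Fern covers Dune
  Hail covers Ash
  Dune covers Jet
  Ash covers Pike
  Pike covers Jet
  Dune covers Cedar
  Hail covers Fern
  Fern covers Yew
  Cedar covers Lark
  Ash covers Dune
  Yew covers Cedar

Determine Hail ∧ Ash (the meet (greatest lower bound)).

Common lower bounds of {Hail, Ash}: Ash, Cedar, Dune, Jet, Lark, Pike.
The greatest among these is Ash.

Ash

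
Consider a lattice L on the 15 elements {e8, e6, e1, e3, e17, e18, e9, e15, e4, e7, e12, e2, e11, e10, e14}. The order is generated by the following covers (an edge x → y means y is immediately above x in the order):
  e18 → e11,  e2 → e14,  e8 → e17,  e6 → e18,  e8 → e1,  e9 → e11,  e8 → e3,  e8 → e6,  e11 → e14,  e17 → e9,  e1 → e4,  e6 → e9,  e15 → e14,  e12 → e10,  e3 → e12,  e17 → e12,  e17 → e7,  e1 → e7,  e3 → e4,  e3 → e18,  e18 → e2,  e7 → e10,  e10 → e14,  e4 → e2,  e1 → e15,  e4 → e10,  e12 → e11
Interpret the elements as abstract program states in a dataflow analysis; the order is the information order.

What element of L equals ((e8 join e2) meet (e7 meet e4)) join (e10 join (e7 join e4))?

e10

e8 ∨ e2 = e2
e7 ∧ e4 = e1
e2 ∧ e1 = e1
e7 ∨ e4 = e10
e10 ∨ e10 = e10
e1 ∨ e10 = e10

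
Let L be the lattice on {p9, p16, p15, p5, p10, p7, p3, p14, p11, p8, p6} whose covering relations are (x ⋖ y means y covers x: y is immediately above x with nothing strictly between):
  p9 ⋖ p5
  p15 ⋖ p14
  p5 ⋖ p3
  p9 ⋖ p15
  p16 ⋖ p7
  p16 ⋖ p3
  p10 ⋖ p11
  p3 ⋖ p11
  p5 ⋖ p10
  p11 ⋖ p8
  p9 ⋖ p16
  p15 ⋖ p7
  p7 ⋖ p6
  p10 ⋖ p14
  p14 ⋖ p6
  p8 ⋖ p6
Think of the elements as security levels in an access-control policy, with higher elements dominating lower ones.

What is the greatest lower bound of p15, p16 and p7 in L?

Common lower bounds of {p15, p16, p7}: p9.
The greatest among these is p9.

p9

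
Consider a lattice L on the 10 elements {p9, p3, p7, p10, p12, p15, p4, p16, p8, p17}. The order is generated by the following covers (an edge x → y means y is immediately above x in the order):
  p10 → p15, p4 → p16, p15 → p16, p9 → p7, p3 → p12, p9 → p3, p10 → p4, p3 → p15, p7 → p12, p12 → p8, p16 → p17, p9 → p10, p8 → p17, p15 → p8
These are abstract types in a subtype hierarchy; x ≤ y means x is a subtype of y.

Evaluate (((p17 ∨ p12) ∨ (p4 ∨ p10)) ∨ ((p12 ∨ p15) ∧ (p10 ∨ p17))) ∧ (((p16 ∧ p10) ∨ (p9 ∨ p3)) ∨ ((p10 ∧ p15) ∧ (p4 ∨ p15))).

p17 ∨ p12 = p17
p4 ∨ p10 = p4
p17 ∨ p4 = p17
p12 ∨ p15 = p8
p10 ∨ p17 = p17
p8 ∧ p17 = p8
p17 ∨ p8 = p17
p16 ∧ p10 = p10
p9 ∨ p3 = p3
p10 ∨ p3 = p15
p10 ∧ p15 = p10
p4 ∨ p15 = p16
p10 ∧ p16 = p10
p15 ∨ p10 = p15
p17 ∧ p15 = p15

p15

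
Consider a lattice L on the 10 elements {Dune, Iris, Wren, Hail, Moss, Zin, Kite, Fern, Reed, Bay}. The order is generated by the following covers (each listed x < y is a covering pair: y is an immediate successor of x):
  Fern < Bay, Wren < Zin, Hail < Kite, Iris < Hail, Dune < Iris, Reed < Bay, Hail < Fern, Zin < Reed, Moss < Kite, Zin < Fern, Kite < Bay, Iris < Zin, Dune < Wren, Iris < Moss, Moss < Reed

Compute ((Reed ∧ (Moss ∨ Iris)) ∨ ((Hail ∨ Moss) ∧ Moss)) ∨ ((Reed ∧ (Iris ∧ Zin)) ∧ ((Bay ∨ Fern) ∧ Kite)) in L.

Moss ∨ Iris = Moss
Reed ∧ Moss = Moss
Hail ∨ Moss = Kite
Kite ∧ Moss = Moss
Moss ∨ Moss = Moss
Iris ∧ Zin = Iris
Reed ∧ Iris = Iris
Bay ∨ Fern = Bay
Bay ∧ Kite = Kite
Iris ∧ Kite = Iris
Moss ∨ Iris = Moss

Moss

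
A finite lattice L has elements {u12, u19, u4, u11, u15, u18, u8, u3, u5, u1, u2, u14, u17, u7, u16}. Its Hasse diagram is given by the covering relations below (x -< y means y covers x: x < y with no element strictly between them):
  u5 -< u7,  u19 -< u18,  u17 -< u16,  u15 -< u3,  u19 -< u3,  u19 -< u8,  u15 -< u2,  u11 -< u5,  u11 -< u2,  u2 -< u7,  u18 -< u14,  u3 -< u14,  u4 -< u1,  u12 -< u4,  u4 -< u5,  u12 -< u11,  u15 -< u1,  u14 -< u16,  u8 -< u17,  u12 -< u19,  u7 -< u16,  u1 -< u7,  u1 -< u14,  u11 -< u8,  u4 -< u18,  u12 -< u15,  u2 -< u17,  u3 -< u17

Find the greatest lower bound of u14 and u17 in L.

Common lower bounds of {u14, u17}: u12, u15, u19, u3.
The greatest among these is u3.

u3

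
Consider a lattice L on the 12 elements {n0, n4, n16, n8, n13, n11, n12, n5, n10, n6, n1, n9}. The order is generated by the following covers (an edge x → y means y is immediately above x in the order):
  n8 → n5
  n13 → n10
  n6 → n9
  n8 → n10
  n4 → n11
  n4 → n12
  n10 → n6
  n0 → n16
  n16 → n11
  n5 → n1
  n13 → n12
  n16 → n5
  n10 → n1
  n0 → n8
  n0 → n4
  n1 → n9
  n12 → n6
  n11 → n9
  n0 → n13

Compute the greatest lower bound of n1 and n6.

Common lower bounds of {n1, n6}: n0, n10, n13, n8.
The greatest among these is n10.

n10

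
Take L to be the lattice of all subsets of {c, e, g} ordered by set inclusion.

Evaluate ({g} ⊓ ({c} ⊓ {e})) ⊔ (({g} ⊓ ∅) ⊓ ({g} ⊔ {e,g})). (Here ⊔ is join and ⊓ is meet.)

{c} ∧ {e} = ∅
{g} ∧ ∅ = ∅
{g} ∧ ∅ = ∅
{g} ∨ {e,g} = {e,g}
∅ ∧ {e,g} = ∅
∅ ∨ ∅ = ∅

∅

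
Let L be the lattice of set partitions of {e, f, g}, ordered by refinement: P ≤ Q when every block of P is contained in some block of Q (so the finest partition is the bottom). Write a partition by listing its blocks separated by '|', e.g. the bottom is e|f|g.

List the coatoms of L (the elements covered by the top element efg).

The coatoms are exactly the elements covered by efg: ef|g, eg|f, e|fg.

ef|g, eg|f, e|fg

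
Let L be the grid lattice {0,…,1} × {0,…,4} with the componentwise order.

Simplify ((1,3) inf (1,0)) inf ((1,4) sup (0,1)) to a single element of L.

(1,0)

(1,3) ∧ (1,0) = (1,0)
(1,4) ∨ (0,1) = (1,4)
(1,0) ∧ (1,4) = (1,0)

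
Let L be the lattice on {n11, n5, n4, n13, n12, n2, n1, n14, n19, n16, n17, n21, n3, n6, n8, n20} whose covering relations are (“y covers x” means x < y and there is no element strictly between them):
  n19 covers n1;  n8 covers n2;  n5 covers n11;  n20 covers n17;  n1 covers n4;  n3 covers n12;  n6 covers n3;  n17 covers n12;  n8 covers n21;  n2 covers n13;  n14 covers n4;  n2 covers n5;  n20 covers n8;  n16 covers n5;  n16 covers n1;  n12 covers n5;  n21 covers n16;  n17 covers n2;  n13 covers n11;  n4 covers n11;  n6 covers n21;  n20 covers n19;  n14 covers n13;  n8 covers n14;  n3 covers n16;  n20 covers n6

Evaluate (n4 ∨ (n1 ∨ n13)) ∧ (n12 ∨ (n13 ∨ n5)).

n1 ∨ n13 = n8
n4 ∨ n8 = n8
n13 ∨ n5 = n2
n12 ∨ n2 = n17
n8 ∧ n17 = n2

n2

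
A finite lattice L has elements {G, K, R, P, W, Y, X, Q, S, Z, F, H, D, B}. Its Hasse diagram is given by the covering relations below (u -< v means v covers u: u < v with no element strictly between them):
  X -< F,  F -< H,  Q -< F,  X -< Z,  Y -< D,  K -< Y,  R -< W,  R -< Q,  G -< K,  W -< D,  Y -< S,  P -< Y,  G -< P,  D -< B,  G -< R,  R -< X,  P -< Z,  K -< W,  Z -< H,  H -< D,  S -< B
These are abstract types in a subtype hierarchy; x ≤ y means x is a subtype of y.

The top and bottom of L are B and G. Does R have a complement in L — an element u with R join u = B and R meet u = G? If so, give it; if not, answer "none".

Need u with R ∨ u = B and R ∧ u = G.
Checking each element gives: S.

S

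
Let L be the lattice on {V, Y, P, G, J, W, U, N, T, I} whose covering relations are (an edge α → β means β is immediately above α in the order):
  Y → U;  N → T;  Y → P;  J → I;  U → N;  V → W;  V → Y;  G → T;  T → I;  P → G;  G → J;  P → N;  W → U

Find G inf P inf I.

Common lower bounds of {G, P, I}: P, V, Y.
The greatest among these is P.

P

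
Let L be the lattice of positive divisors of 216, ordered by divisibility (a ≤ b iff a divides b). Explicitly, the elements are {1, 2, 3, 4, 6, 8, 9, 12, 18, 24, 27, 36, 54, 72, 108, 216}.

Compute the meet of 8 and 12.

4

Common lower bounds of {8, 12}: 1, 2, 4.
The greatest among these is 4.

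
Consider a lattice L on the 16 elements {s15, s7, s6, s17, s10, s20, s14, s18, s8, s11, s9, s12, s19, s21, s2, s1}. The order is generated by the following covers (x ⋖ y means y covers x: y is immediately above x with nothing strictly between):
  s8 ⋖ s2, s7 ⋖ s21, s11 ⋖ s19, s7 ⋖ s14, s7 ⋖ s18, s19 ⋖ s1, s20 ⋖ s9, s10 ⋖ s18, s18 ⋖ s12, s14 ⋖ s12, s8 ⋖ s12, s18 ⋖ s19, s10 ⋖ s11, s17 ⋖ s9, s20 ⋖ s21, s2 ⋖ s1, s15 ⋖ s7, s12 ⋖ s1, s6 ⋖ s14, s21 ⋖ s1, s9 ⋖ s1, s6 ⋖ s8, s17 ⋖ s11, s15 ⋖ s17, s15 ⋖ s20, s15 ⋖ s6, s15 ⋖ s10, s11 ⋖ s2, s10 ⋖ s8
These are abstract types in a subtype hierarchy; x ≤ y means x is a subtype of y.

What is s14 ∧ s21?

s7

Common lower bounds of {s14, s21}: s15, s7.
The greatest among these is s7.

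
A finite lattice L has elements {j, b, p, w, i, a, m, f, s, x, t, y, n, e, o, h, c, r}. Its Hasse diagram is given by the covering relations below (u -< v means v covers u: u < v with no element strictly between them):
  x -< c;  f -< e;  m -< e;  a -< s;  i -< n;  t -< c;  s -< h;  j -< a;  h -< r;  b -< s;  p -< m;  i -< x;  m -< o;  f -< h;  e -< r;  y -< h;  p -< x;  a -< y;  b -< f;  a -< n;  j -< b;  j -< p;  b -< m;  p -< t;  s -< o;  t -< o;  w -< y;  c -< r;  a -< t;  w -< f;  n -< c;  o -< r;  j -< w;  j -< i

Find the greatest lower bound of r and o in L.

o

Common lower bounds of {r, o}: a, b, j, m, o, p, s, t.
The greatest among these is o.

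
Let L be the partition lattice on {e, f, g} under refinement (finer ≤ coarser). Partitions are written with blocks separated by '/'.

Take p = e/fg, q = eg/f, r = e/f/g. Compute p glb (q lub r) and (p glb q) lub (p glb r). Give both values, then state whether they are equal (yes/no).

e/f/g; e/f/g; yes

q lub r = eg/f, so p glb (q lub r) = e/fg glb eg/f = e/f/g.
p glb q = e/f/g and p glb r = e/f/g, so (p glb q) lub (p glb r) = e/f/g lub e/f/g = e/f/g.
Equal: yes.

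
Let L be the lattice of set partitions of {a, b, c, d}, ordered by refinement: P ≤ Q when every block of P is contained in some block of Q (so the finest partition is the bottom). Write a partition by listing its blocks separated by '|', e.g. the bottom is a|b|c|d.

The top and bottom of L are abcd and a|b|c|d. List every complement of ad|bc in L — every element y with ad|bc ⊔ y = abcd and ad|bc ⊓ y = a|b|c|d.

Need y with ad|bc ∨ y = abcd and ad|bc ∧ y = a|b|c|d.
Checking each element gives: ab|cd, ab|c|d, ac|bd, ac|b|d, a|bd|c, a|b|cd.

ab|cd, ab|c|d, ac|bd, ac|b|d, a|bd|c, a|b|cd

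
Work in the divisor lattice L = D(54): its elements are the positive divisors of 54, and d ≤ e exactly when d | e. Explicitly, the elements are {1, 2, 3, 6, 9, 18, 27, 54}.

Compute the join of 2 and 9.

18

Common upper bounds of {2, 9}: 18, 54.
The least among these is 18.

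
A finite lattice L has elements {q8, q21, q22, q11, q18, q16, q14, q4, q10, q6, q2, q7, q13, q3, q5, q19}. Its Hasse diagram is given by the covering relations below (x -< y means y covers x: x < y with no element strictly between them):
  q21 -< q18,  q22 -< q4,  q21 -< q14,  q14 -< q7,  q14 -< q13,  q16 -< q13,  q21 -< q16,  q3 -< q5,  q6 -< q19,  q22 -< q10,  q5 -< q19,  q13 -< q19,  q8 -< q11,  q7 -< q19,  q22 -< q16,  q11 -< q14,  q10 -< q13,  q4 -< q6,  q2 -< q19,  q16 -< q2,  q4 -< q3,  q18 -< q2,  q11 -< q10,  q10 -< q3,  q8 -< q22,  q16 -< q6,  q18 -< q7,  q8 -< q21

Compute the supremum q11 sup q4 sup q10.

Common upper bounds of {q11, q4, q10}: q19, q3, q5.
The least among these is q3.

q3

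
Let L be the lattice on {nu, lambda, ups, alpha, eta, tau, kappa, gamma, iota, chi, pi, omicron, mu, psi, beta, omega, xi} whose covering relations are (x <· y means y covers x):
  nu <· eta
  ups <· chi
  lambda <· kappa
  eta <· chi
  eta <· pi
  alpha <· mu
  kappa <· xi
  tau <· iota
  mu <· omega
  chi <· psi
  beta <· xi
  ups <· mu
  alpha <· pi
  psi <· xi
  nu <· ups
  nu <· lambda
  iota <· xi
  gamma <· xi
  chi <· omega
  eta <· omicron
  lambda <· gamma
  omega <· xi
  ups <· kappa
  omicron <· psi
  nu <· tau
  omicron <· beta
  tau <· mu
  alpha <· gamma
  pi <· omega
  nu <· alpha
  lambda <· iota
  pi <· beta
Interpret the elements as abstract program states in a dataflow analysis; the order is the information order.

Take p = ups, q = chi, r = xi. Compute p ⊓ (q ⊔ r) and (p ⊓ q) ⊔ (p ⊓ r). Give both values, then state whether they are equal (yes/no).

ups; ups; yes

q ⊔ r = xi, so p ⊓ (q ⊔ r) = ups ⊓ xi = ups.
p ⊓ q = ups and p ⊓ r = ups, so (p ⊓ q) ⊔ (p ⊓ r) = ups ⊔ ups = ups.
Equal: yes.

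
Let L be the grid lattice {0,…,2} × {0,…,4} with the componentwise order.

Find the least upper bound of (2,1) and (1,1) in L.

Common upper bounds of {(2,1), (1,1)}: (2,1), (2,2), (2,3), (2,4).
The least among these is (2,1).

(2,1)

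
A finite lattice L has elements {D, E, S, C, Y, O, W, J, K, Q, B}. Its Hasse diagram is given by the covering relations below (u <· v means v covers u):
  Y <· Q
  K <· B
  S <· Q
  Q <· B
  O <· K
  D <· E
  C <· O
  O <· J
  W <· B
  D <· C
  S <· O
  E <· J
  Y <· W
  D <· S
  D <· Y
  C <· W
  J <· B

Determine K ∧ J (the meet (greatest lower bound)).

Common lower bounds of {K, J}: C, D, O, S.
The greatest among these is O.

O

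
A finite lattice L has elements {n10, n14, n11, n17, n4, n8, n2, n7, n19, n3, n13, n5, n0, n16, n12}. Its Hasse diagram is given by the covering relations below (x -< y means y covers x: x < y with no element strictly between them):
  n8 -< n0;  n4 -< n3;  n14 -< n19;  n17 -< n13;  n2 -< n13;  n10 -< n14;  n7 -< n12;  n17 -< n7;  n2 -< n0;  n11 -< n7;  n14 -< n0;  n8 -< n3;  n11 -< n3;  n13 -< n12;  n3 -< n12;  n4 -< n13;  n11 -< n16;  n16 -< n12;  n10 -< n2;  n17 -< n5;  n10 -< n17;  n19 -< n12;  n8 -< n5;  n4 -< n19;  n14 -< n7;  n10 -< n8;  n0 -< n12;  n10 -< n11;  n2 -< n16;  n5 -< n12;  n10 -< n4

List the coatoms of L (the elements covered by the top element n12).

n0, n13, n16, n19, n3, n5, n7

The coatoms are exactly the elements covered by n12: n0, n13, n16, n19, n3, n5, n7.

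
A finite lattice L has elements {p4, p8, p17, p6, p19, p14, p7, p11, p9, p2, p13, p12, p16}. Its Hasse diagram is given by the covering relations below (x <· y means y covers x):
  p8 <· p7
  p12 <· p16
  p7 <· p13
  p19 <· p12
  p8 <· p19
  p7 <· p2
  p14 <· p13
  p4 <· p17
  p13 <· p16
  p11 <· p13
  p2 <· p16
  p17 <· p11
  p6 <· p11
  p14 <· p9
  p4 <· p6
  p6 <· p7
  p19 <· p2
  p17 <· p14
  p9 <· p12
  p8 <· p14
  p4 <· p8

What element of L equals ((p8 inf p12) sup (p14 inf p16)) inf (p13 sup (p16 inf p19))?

p8 ∧ p12 = p8
p14 ∧ p16 = p14
p8 ∨ p14 = p14
p16 ∧ p19 = p19
p13 ∨ p19 = p16
p14 ∧ p16 = p14

p14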